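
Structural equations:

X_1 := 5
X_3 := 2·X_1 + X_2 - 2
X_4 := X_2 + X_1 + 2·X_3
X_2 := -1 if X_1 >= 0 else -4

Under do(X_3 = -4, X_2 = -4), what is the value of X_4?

The joint intervention fixes X_3 = -4, X_2 = -4, removing each variable's own equation.
X_4 = X_2 + X_1 + 2·X_3  [with X_2=-4, X_1=5, X_3=-4]  = -7

-7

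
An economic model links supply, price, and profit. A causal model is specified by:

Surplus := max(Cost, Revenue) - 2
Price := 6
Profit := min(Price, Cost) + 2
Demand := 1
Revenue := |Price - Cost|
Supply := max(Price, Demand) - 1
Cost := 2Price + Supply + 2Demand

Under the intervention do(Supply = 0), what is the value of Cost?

14

The intervention breaks the incoming arrows to Supply: Supply := max(Price, Demand) - 1 no longer applies, and Supply = 0.
Cost = 2Price + Supply + 2Demand  [with Price=6, Supply=0, Demand=1]  = 14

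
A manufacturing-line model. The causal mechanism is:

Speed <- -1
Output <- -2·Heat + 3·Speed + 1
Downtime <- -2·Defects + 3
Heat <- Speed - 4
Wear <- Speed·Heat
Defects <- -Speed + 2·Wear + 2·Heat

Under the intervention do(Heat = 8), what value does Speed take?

Under do(Heat=8), the mechanism Heat <- Speed - 4 is discarded; Heat is fixed at 8.
Speed is not downstream of the intervention, so its value is determined by the original equations.

-1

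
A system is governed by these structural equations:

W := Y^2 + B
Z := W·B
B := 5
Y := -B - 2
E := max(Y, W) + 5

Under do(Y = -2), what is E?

14

do(Y=-2) replaces the equation Y := -B - 2 with the constant Y = -2.
W = Y^2 + B  [with Y=-2, B=5]  = 9
E = max(Y, W) + 5  [with Y=-2, W=9]  = 14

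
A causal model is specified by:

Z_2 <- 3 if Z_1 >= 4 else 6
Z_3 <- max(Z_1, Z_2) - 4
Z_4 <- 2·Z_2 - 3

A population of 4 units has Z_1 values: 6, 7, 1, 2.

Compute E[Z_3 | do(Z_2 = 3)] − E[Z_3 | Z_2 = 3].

-1.75

Every unit gets Z_2=3 under the intervention. Z_3 values become 2, 3, -1, -1; E[Z_3|do(Z_2=3)] = 0.75.
Observing Z_2=3 restricts to units where Z_2's equation naturally yields 3: Z_1 ∈ {6, 7}. In that subpopulation Z_3 = 2, 3, mean 2.5.
Difference = 0.75 − 2.5 = -1.75.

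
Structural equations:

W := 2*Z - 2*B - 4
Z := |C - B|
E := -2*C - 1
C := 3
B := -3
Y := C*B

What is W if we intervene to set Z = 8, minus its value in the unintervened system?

do(Z=8) replaces the equation Z := |C - B| with the constant Z = 8.
W = 2*Z - 2*B - 4  [with Z=8, B=-3]  = 18
Without intervention: Z = |C - B|  [with C=3, B=-3]  = 6; W = 2*Z - 2*B - 4  [with Z=6, B=-3]  = 14.
Change = 18 − 14 = 4.

4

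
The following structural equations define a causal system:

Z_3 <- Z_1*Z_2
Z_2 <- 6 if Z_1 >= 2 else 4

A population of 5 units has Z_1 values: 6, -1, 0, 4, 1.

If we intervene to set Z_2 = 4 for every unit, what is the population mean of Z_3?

8

do(Z_2=4) breaks Z_2's dependence on Z_1. With Z_2=4 fixed, Z_3 across the units is 24, -4, 0, 16, 4, mean 8.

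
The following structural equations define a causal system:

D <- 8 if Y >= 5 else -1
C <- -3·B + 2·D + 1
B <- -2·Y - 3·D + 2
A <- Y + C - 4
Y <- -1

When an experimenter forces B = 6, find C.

The intervention breaks the incoming arrows to B: B <- -2·Y - 3·D + 2 no longer applies, and B = 6.
D = 8 if Y >= 5 else -1  [with Y=-1]  = -1
C = -3·B + 2·D + 1  [with B=6, D=-1]  = -19

-19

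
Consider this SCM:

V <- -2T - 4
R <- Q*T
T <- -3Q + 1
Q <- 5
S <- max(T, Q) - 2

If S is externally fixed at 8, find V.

Intervening sets S = 8 and removes its equation (S <- max(T, Q) - 2).
No directed path runs from S to V, so V keeps its natural value.
T = -3Q + 1  [with Q=5]  = -14
V = -2T - 4  [with T=-14]  = 24

24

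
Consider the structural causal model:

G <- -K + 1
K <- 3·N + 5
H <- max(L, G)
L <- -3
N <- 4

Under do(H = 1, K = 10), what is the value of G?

Under do(H = 1, K = 10), each intervened variable's structural equation is replaced by its fixed value.
G = -K + 1  [with K=10]  = -9

-9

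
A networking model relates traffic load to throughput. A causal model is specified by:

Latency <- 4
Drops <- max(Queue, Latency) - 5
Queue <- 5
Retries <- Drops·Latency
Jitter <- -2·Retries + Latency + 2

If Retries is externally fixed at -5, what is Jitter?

16

Intervening sets Retries = -5 and removes its equation (Retries <- Drops·Latency).
Jitter = -2·Retries + Latency + 2  [with Retries=-5, Latency=4]  = 16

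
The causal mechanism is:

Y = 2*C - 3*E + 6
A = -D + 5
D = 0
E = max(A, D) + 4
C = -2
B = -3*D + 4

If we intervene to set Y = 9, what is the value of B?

4

The intervention breaks the incoming arrows to Y: Y = 2*C - 3*E + 6 no longer applies, and Y = 9.
Since B is not a descendant of the intervened variable, it is unaffected.
B = -3*D + 4  [with D=0]  = 4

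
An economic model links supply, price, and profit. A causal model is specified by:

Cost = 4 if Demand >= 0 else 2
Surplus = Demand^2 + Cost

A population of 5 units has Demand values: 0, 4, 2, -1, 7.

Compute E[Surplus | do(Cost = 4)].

Under do(Cost=4), Cost's equation is replaced by Cost=4 for every unit. Per-unit Surplus: 4, 20, 8, 5, 53. Mean = 18.

18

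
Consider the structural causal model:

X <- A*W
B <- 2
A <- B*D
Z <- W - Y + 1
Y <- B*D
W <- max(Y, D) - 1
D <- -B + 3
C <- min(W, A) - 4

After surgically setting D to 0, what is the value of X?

0

Under do(D=0), the mechanism D <- -B + 3 is discarded; D is fixed at 0.
A = B*D  [with B=2, D=0]  = 0
Y = B*D  [with B=2, D=0]  = 0
W = max(Y, D) - 1  [with Y=0, D=0]  = -1
X = A*W  [with A=0, W=-1]  = 0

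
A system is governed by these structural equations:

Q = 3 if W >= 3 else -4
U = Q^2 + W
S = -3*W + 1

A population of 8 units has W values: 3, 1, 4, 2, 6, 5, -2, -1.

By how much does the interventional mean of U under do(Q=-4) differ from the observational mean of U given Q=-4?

2.25

do(Q=-4) breaks Q's dependence on W. With Q=-4 fixed, U across the units is 19, 17, 20, 18, 22, 21, 14, 15, mean 18.25.
E[U|Q=-4] averages over only the 4 units with Q=-4 (W = 1, 2, -2, -1): U = 17, 18, 14, 15, mean 16.
Difference = 18.25 − 16 = 2.25.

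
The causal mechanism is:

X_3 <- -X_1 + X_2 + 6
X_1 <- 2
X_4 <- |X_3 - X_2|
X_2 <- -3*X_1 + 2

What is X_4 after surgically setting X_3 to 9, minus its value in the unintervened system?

The intervention breaks the incoming arrows to X_3: X_3 <- -X_1 + X_2 + 6 no longer applies, and X_3 = 9.
X_2 = -3*X_1 + 2  [with X_1=2]  = -4
X_4 = |X_3 - X_2|  [with X_3=9, X_2=-4]  = 13
Without intervention: X_2 = -3*X_1 + 2  [with X_1=2]  = -4; X_3 = -X_1 + X_2 + 6  [with X_1=2, X_2=-4]  = 0; X_4 = |X_3 - X_2|  [with X_3=0, X_2=-4]  = 4.
Change = 13 − 4 = 9.

9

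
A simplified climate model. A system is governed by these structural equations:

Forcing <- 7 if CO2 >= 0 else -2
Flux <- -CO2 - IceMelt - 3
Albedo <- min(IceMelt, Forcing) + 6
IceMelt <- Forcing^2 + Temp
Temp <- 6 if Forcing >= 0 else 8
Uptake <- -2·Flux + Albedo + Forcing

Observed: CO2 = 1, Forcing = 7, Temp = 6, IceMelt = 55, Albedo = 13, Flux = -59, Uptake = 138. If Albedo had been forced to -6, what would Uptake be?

Under do(Albedo=-6), the mechanism Albedo <- min(IceMelt, Forcing) + 6 is discarded; Albedo is fixed at -6.
Forcing = 7 if CO2 >= 0 else -2  [with CO2=1]  = 7
Temp = 6 if Forcing >= 0 else 8  [with Forcing=7]  = 6
IceMelt = Forcing^2 + Temp  [with Forcing=7, Temp=6]  = 55
Flux = -CO2 - IceMelt - 3  [with CO2=1, IceMelt=55]  = -59
Uptake = -2·Flux + Albedo + Forcing  [with Flux=-59, Albedo=-6, Forcing=7]  = 119

119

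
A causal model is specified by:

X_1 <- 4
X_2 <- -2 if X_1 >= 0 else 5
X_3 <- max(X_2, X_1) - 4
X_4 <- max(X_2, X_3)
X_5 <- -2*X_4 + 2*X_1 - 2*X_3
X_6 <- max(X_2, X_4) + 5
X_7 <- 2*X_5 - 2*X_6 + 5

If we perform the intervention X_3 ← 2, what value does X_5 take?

0

do(X_3=2) replaces the equation X_3 <- max(X_2, X_1) - 4 with the constant X_3 = 2.
X_2 = -2 if X_1 >= 0 else 5  [with X_1=4]  = -2
X_4 = max(X_2, X_3)  [with X_2=-2, X_3=2]  = 2
X_5 = -2*X_4 + 2*X_1 - 2*X_3  [with X_4=2, X_1=4, X_3=2]  = 0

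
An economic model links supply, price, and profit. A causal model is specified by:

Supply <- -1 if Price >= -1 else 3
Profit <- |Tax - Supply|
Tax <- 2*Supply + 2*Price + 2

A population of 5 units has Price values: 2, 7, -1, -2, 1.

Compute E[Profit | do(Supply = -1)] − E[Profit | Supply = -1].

The intervention sets Supply=-1 in all 5 units regardless of Price. Recomputing Profit per unit gives 5, 15, 1, 3, 3; average 5.4.
Observing Supply=-1 restricts to units where Supply's equation naturally yields -1: Price ∈ {2, 7, -1, 1}. In that subpopulation Profit = 5, 15, 1, 3, mean 6.
Difference = 5.4 − 6 = -0.6.

-0.6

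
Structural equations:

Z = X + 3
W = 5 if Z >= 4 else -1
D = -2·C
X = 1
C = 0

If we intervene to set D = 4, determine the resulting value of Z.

do(D=4) replaces the equation D = -2·C with the constant D = 4.
Z is not downstream of the intervention, so its value is determined by the original equations.
Z = X + 3  [with X=1]  = 4

4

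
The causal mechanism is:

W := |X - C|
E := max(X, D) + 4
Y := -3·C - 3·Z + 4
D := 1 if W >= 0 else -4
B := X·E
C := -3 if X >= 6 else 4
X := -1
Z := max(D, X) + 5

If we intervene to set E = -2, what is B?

Under do(E=-2), the mechanism E := max(X, D) + 4 is discarded; E is fixed at -2.
B = X·E  [with X=-1, E=-2]  = 2

2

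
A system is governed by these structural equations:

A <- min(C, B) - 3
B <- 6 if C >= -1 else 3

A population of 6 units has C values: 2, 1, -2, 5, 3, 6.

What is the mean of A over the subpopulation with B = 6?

0.4

E[A|B=6] averages over only the 5 units with B=6 (C = 2, 1, 5, 3, 6): A = -1, -2, 2, 0, 3, mean 0.4.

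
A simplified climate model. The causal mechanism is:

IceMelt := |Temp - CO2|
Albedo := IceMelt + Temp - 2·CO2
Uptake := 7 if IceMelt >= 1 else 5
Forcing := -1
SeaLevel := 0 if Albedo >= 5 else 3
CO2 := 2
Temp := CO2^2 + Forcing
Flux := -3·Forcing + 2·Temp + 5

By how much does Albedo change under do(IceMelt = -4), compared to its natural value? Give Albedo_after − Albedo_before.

Intervening sets IceMelt = -4 and removes its equation (IceMelt := |Temp - CO2|).
Temp = CO2^2 + Forcing  [with CO2=2, Forcing=-1]  = 3
Albedo = IceMelt + Temp - 2·CO2  [with IceMelt=-4, Temp=3, CO2=2]  = -5
Without intervention: Temp = CO2^2 + Forcing  [with CO2=2, Forcing=-1]  = 3; IceMelt = |Temp - CO2|  [with Temp=3, CO2=2]  = 1; Albedo = IceMelt + Temp - 2·CO2  [with IceMelt=1, Temp=3, CO2=2]  = 0.
Change = -5 − 0 = -5.

-5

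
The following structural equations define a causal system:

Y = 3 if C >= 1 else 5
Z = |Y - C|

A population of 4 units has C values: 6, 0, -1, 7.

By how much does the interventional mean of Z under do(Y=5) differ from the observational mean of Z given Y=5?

do(Y=5) breaks Y's dependence on C. With Y=5 fixed, Z across the units is 1, 5, 6, 2, mean 3.5.
E[Z|Y=5] averages over only the 2 units with Y=5 (C = 0, -1): Z = 5, 6, mean 5.5.
Difference = 3.5 − 5.5 = -2.

-2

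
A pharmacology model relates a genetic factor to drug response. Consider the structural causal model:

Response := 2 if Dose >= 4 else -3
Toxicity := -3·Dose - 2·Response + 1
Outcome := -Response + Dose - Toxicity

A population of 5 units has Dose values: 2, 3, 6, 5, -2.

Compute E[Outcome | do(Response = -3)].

7.2

The intervention sets Response=-3 in all 5 units regardless of Dose. Recomputing Outcome per unit gives 4, 8, 20, 16, -12; average 7.2.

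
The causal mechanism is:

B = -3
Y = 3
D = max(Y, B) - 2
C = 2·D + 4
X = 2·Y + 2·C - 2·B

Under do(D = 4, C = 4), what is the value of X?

20

Setting D = 4, C = 4 by intervention discards those variables' equations.
X = 2·Y + 2·C - 2·B  [with Y=3, C=4, B=-3]  = 20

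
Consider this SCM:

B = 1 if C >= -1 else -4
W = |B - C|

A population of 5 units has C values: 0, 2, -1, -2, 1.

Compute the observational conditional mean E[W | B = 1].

E[W|B=1] averages over only the 4 units with B=1 (C = 0, 2, -1, 1): W = 1, 1, 2, 0, mean 1.

1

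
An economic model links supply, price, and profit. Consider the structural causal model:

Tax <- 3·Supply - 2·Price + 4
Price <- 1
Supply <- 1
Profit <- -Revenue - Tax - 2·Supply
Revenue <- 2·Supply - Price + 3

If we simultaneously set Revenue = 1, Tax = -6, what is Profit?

3

Setting Revenue = 1, Tax = -6 by intervention discards those variables' equations.
Profit = -Revenue - Tax - 2·Supply  [with Revenue=1, Tax=-6, Supply=1]  = 3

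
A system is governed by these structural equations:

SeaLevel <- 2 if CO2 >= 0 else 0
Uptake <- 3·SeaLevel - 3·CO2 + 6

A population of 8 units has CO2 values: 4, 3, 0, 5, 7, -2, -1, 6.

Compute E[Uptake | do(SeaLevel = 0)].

-2.25

Every unit gets SeaLevel=0 under the intervention. Uptake values become -6, -3, 6, -9, -15, 12, 9, -12; E[Uptake|do(SeaLevel=0)] = -2.25.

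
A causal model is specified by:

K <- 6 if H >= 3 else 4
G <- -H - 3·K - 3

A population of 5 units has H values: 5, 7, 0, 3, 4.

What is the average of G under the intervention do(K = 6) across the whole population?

do(K=6) breaks K's dependence on H. With K=6 fixed, G across the units is -26, -28, -21, -24, -25, mean -24.8.

-24.8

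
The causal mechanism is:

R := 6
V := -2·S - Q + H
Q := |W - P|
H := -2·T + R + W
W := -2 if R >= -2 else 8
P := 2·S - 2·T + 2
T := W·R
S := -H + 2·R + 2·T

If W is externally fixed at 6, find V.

do(W=6) replaces the equation W := -2 if R >= -2 else 8 with the constant W = 6.
T = W·R  [with W=6, R=6]  = 36
H = -2·T + R + W  [with T=36, R=6, W=6]  = -60
S = -H + 2·R + 2·T  [with H=-60, R=6, T=36]  = 144
P = 2·S - 2·T + 2  [with S=144, T=36]  = 218
Q = |W - P|  [with W=6, P=218]  = 212
V = -2·S - Q + H  [with S=144, Q=212, H=-60]  = -560

-560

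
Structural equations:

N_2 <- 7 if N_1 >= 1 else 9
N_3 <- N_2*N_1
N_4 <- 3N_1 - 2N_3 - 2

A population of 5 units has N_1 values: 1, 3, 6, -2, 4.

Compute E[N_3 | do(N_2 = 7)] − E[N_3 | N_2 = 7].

Every unit gets N_2=7 under the intervention. N_3 values become 7, 21, 42, -14, 28; E[N_3|do(N_2=7)] = 16.8.
E[N_3|N_2=7] averages over only the 4 units with N_2=7 (N_1 = 1, 3, 6, 4): N_3 = 7, 21, 42, 28, mean 24.5.
Difference = 16.8 − 24.5 = -7.7.

-7.7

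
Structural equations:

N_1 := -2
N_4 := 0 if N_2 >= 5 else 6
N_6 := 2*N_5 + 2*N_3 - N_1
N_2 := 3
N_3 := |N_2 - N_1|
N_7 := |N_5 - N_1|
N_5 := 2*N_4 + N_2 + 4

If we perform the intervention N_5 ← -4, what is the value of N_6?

The intervention breaks the incoming arrows to N_5: N_5 := 2*N_4 + N_2 + 4 no longer applies, and N_5 = -4.
N_3 = |N_2 - N_1|  [with N_2=3, N_1=-2]  = 5
N_6 = 2*N_5 + 2*N_3 - N_1  [with N_5=-4, N_3=5, N_1=-2]  = 4

4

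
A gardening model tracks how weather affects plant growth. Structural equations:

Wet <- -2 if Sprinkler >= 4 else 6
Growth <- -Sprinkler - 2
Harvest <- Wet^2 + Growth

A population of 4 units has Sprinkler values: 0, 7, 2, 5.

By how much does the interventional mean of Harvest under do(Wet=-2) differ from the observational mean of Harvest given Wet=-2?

2.5

The intervention sets Wet=-2 in all 4 units regardless of Sprinkler. Recomputing Harvest per unit gives 2, -5, 0, -3; average -1.5.
E[Harvest|Wet=-2] averages over only the 2 units with Wet=-2 (Sprinkler = 7, 5): Harvest = -5, -3, mean -4.
Difference = -1.5 − (-4) = 2.5.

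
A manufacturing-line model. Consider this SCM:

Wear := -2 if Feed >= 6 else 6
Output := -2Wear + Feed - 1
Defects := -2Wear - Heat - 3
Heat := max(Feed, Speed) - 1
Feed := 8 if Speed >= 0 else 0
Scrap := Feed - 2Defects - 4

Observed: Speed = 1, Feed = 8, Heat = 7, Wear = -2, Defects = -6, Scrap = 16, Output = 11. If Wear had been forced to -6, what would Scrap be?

0

Under do(Wear=-6), the mechanism Wear := -2 if Feed >= 6 else 6 is discarded; Wear is fixed at -6.
Feed = 8 if Speed >= 0 else 0  [with Speed=1]  = 8
Heat = max(Feed, Speed) - 1  [with Feed=8, Speed=1]  = 7
Defects = -2Wear - Heat - 3  [with Wear=-6, Heat=7]  = 2
Scrap = Feed - 2Defects - 4  [with Feed=8, Defects=2]  = 0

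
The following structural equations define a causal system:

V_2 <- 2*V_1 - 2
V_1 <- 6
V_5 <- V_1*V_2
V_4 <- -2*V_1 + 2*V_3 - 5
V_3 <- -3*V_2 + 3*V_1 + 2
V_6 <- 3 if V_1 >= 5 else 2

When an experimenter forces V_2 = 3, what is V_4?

Under do(V_2=3), the mechanism V_2 <- 2*V_1 - 2 is discarded; V_2 is fixed at 3.
V_3 = -3*V_2 + 3*V_1 + 2  [with V_2=3, V_1=6]  = 11
V_4 = -2*V_1 + 2*V_3 - 5  [with V_1=6, V_3=11]  = 5

5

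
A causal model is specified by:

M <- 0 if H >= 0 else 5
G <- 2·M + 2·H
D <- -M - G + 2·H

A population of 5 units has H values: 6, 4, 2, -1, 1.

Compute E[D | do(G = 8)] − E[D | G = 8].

do(G=8) breaks G's dependence on H. With G=8 fixed, D across the units is 4, 0, -4, -15, -6, mean -4.2.
Conditioning on G=8 selects the 2 unit(s) with H ∈ {4, -1}. Their D values: 0, -15. Mean = -7.5.
Difference = -4.2 − (-7.5) = 3.3.

3.3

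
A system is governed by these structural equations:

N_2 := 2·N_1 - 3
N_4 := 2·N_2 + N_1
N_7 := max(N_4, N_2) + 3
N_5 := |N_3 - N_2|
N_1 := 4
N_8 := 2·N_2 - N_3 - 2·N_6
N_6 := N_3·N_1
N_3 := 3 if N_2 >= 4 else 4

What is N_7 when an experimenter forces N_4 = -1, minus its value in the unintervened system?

-9

The intervention breaks the incoming arrows to N_4: N_4 := 2·N_2 + N_1 no longer applies, and N_4 = -1.
N_2 = 2·N_1 - 3  [with N_1=4]  = 5
N_7 = max(N_4, N_2) + 3  [with N_4=-1, N_2=5]  = 8
Without intervention: N_2 = 2·N_1 - 3  [with N_1=4]  = 5; N_4 = 2·N_2 + N_1  [with N_2=5, N_1=4]  = 14; N_7 = max(N_4, N_2) + 3  [with N_4=14, N_2=5]  = 17.
Change = 8 − 17 = -9.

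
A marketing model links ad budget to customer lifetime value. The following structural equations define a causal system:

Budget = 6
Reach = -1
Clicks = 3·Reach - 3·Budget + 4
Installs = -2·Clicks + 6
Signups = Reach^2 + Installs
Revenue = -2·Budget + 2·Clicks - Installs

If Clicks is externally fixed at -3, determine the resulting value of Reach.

-1

Under do(Clicks=-3), the mechanism Clicks = 3·Reach - 3·Budget + 4 is discarded; Clicks is fixed at -3.
Since Reach is not a descendant of the intervened variable, it is unaffected.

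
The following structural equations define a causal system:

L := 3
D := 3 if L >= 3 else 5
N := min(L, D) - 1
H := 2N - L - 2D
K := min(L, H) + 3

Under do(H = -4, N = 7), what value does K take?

The joint intervention fixes H = -4, N = 7, removing each variable's own equation.
K = min(L, H) + 3  [with L=3, H=-4]  = -1

-1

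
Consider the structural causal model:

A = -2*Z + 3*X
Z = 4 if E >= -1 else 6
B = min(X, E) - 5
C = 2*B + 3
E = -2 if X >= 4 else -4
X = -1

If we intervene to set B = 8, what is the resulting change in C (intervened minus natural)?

The intervention breaks the incoming arrows to B: B = min(X, E) - 5 no longer applies, and B = 8.
C = 2*B + 3  [with B=8]  = 19
Without intervention: E = -2 if X >= 4 else -4  [with X=-1]  = -4; B = min(X, E) - 5  [with X=-1, E=-4]  = -9; C = 2*B + 3  [with B=-9]  = -15.
Change = 19 − (-15) = 34.

34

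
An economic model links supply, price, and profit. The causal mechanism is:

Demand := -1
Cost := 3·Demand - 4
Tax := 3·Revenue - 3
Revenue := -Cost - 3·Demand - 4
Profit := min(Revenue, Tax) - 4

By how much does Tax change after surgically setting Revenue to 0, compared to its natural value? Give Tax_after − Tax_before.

-18

The intervention breaks the incoming arrows to Revenue: Revenue := -Cost - 3·Demand - 4 no longer applies, and Revenue = 0.
Tax = 3·Revenue - 3  [with Revenue=0]  = -3
Without intervention: Cost = 3·Demand - 4  [with Demand=-1]  = -7; Revenue = -Cost - 3·Demand - 4  [with Cost=-7, Demand=-1]  = 6; Tax = 3·Revenue - 3  [with Revenue=6]  = 15.
Change = -3 − 15 = -18.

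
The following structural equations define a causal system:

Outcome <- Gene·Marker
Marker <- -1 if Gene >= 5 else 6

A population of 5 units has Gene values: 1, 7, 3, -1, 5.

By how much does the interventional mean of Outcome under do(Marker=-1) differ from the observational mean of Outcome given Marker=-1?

do(Marker=-1) breaks Marker's dependence on Gene. With Marker=-1 fixed, Outcome across the units is -1, -7, -3, 1, -5, mean -3.
Observing Marker=-1 restricts to units where Marker's equation naturally yields -1: Gene ∈ {7, 5}. In that subpopulation Outcome = -7, -5, mean -6.
Difference = -3 − (-6) = 3.

3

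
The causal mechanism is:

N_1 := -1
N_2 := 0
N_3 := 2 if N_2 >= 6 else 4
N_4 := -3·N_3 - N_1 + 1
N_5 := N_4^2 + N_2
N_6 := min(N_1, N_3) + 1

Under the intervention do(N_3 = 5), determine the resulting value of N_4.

The intervention breaks the incoming arrows to N_3: N_3 := 2 if N_2 >= 6 else 4 no longer applies, and N_3 = 5.
N_4 = -3·N_3 - N_1 + 1  [with N_3=5, N_1=-1]  = -13

-13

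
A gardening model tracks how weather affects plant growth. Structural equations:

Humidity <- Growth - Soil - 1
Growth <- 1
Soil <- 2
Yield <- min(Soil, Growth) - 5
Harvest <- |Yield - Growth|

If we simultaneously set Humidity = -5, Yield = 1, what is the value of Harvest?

Setting Humidity = -5, Yield = 1 by intervention discards those variables' equations.
Harvest = |Yield - Growth|  [with Yield=1, Growth=1]  = 0

0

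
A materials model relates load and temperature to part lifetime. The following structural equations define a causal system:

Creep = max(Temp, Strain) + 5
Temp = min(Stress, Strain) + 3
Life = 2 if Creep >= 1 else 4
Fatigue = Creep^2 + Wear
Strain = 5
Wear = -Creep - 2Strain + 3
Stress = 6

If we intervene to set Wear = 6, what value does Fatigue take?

175

The intervention breaks the incoming arrows to Wear: Wear = -Creep - 2Strain + 3 no longer applies, and Wear = 6.
Temp = min(Stress, Strain) + 3  [with Stress=6, Strain=5]  = 8
Creep = max(Temp, Strain) + 5  [with Temp=8, Strain=5]  = 13
Fatigue = Creep^2 + Wear  [with Creep=13, Wear=6]  = 175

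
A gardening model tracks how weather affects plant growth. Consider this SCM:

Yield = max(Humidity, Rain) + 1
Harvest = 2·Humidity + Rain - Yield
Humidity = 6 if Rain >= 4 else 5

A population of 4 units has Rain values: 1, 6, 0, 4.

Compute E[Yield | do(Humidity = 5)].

do(Humidity=5) breaks Humidity's dependence on Rain. With Humidity=5 fixed, Yield across the units is 6, 7, 6, 6, mean 6.25.

6.25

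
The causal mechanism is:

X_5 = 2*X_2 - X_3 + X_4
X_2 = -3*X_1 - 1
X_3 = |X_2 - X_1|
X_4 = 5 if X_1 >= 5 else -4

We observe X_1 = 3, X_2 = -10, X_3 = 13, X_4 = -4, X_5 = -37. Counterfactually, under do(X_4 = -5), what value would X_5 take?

-38

Intervening sets X_4 = -5 and removes its equation (X_4 = 5 if X_1 >= 5 else -4).
X_2 = -3*X_1 - 1  [with X_1=3]  = -10
X_3 = |X_2 - X_1|  [with X_2=-10, X_1=3]  = 13
X_5 = 2*X_2 - X_3 + X_4  [with X_2=-10, X_3=13, X_4=-5]  = -38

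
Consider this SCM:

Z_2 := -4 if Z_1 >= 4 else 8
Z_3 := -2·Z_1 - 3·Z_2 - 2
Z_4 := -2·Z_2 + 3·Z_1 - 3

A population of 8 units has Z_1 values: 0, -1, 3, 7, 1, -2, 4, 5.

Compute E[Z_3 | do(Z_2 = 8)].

-30.25

Every unit gets Z_2=8 under the intervention. Z_3 values become -26, -24, -32, -40, -28, -22, -34, -36; E[Z_3|do(Z_2=8)] = -30.25.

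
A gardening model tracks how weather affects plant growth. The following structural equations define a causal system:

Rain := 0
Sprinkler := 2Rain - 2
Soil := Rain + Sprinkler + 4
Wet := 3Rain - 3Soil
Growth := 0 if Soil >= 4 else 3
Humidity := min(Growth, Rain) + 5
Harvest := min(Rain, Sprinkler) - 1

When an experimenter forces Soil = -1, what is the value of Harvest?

The intervention breaks the incoming arrows to Soil: Soil := Rain + Sprinkler + 4 no longer applies, and Soil = -1.
Harvest is not downstream of the intervention, so its value is determined by the original equations.
Sprinkler = 2Rain - 2  [with Rain=0]  = -2
Harvest = min(Rain, Sprinkler) - 1  [with Rain=0, Sprinkler=-2]  = -3

-3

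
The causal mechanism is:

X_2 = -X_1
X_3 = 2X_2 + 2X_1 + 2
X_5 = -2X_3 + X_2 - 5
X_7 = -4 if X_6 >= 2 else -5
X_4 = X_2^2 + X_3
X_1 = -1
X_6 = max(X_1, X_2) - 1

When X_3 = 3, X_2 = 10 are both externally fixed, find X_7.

-4

The joint intervention fixes X_3 = 3, X_2 = 10, removing each variable's own equation.
X_6 = max(X_1, X_2) - 1  [with X_1=-1, X_2=10]  = 9
X_7 = -4 if X_6 >= 2 else -5  [with X_6=9]  = -4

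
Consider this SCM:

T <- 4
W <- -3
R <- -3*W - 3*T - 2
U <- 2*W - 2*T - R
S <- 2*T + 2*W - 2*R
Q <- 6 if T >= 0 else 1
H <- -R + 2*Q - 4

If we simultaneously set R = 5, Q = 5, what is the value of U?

-19

Setting R = 5, Q = 5 by intervention discards those variables' equations.
U = 2*W - 2*T - R  [with W=-3, T=4, R=5]  = -19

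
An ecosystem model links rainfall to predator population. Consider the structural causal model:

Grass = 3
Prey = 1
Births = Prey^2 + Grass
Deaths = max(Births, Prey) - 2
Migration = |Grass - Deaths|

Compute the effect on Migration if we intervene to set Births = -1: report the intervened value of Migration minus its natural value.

3

do(Births=-1) replaces the equation Births = Prey^2 + Grass with the constant Births = -1.
Deaths = max(Births, Prey) - 2  [with Births=-1, Prey=1]  = -1
Migration = |Grass - Deaths|  [with Grass=3, Deaths=-1]  = 4
Without intervention: Births = Prey^2 + Grass  [with Prey=1, Grass=3]  = 4; Deaths = max(Births, Prey) - 2  [with Births=4, Prey=1]  = 2; Migration = |Grass - Deaths|  [with Grass=3, Deaths=2]  = 1.
Change = 4 − 1 = 3.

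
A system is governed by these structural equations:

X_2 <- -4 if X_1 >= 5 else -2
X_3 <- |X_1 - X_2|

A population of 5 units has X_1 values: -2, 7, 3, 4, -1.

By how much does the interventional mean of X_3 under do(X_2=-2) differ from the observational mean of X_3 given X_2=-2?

1.2

do(X_2=-2) breaks X_2's dependence on X_1. With X_2=-2 fixed, X_3 across the units is 0, 9, 5, 6, 1, mean 4.2.
Conditioning on X_2=-2 selects the 4 unit(s) with X_1 ∈ {-2, 3, 4, -1}. Their X_3 values: 0, 5, 6, 1. Mean = 3.
Difference = 4.2 − 3 = 1.2.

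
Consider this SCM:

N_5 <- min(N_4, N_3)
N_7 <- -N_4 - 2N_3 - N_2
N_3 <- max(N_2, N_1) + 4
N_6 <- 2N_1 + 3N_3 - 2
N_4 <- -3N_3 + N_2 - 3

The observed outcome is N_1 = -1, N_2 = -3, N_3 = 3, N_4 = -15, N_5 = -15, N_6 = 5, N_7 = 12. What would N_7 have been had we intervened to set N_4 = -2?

-1

The intervention breaks the incoming arrows to N_4: N_4 <- -3N_3 + N_2 - 3 no longer applies, and N_4 = -2.
N_3 = max(N_2, N_1) + 4  [with N_2=-3, N_1=-1]  = 3
N_7 = -N_4 - 2N_3 - N_2  [with N_4=-2, N_3=3, N_2=-3]  = -1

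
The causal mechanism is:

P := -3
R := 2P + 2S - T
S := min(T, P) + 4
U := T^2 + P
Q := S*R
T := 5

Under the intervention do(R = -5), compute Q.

-5

The intervention breaks the incoming arrows to R: R := 2P + 2S - T no longer applies, and R = -5.
S = min(T, P) + 4  [with T=5, P=-3]  = 1
Q = S*R  [with S=1, R=-5]  = -5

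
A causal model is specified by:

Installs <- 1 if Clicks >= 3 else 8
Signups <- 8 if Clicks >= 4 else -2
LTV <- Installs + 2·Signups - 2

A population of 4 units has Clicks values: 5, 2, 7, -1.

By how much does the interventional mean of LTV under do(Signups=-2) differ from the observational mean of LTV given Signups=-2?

do(Signups=-2) breaks Signups's dependence on Clicks. With Signups=-2 fixed, LTV across the units is -5, 2, -5, 2, mean -1.5.
E[LTV|Signups=-2] averages over only the 2 units with Signups=-2 (Clicks = 2, -1): LTV = 2, 2, mean 2.
Difference = -1.5 − 2 = -3.5.

-3.5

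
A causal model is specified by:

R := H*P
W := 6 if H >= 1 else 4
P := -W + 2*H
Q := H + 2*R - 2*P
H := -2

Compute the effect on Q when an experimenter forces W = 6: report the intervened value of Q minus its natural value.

do(W=6) replaces the equation W := 6 if H >= 1 else 4 with the constant W = 6.
P = -W + 2*H  [with W=6, H=-2]  = -10
R = H*P  [with H=-2, P=-10]  = 20
Q = H + 2*R - 2*P  [with H=-2, R=20, P=-10]  = 58
Without intervention: W = 6 if H >= 1 else 4  [with H=-2]  = 4; P = -W + 2*H  [with W=4, H=-2]  = -8; R = H*P  [with H=-2, P=-8]  = 16; Q = H + 2*R - 2*P  [with H=-2, R=16, P=-8]  = 46.
Change = 58 − 46 = 12.

12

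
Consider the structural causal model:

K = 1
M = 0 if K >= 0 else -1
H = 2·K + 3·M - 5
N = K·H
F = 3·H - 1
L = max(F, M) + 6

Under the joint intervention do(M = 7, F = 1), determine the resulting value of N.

18

The joint intervention fixes M = 7, F = 1, removing each variable's own equation.
H = 2·K + 3·M - 5  [with K=1, M=7]  = 18
N = K·H  [with K=1, H=18]  = 18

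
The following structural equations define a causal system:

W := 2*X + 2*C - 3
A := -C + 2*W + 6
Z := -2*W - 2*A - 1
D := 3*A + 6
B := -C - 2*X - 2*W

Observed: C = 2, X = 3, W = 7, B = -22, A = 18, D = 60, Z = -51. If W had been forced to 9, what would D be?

The intervention breaks the incoming arrows to W: W := 2*X + 2*C - 3 no longer applies, and W = 9.
A = -C + 2*W + 6  [with C=2, W=9]  = 22
D = 3*A + 6  [with A=22]  = 72

72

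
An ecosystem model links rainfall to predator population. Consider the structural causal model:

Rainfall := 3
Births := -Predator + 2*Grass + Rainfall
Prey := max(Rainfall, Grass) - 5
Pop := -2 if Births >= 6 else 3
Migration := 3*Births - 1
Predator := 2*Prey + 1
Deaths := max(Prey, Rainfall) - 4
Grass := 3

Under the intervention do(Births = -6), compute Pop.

do(Births=-6) replaces the equation Births := -Predator + 2*Grass + Rainfall with the constant Births = -6.
Pop = -2 if Births >= 6 else 3  [with Births=-6]  = 3

3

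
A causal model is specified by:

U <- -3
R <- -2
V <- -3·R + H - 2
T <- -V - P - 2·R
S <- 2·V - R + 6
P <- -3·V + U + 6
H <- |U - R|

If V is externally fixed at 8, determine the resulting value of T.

The intervention breaks the incoming arrows to V: V <- -3·R + H - 2 no longer applies, and V = 8.
P = -3·V + U + 6  [with V=8, U=-3]  = -21
T = -V - P - 2·R  [with V=8, P=-21, R=-2]  = 17

17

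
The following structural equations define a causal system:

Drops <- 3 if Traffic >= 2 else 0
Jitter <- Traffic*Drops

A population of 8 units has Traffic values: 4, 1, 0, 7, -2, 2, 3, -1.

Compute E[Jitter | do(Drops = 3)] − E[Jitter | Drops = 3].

-6.75

Every unit gets Drops=3 under the intervention. Jitter values become 12, 3, 0, 21, -6, 6, 9, -3; E[Jitter|do(Drops=3)] = 5.25.
E[Jitter|Drops=3] averages over only the 4 units with Drops=3 (Traffic = 4, 7, 2, 3): Jitter = 12, 21, 6, 9, mean 12.
Difference = 5.25 − 12 = -6.75.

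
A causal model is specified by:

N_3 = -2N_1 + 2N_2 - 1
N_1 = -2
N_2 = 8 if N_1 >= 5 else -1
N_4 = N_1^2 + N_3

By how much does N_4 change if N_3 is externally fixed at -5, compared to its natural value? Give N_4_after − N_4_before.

-6

The intervention breaks the incoming arrows to N_3: N_3 = -2N_1 + 2N_2 - 1 no longer applies, and N_3 = -5.
N_4 = N_1^2 + N_3  [with N_1=-2, N_3=-5]  = -1
Without intervention: N_2 = 8 if N_1 >= 5 else -1  [with N_1=-2]  = -1; N_3 = -2N_1 + 2N_2 - 1  [with N_1=-2, N_2=-1]  = 1; N_4 = N_1^2 + N_3  [with N_1=-2, N_3=1]  = 5.
Change = -1 − 5 = -6.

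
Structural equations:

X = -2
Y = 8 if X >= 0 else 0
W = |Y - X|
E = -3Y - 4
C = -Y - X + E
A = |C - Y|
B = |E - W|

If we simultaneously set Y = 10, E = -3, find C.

Setting Y = 10, E = -3 by intervention discards those variables' equations.
C = -Y - X + E  [with Y=10, X=-2, E=-3]  = -11

-11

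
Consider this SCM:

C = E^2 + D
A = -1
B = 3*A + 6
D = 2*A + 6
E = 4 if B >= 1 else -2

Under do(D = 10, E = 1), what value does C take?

Setting D = 10, E = 1 by intervention discards those variables' equations.
C = E^2 + D  [with E=1, D=10]  = 11

11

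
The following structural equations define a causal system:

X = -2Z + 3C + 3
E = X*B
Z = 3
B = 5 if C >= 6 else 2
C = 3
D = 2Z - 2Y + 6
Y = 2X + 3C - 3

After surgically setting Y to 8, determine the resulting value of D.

The intervention breaks the incoming arrows to Y: Y = 2X + 3C - 3 no longer applies, and Y = 8.
D = 2Z - 2Y + 6  [with Z=3, Y=8]  = -4

-4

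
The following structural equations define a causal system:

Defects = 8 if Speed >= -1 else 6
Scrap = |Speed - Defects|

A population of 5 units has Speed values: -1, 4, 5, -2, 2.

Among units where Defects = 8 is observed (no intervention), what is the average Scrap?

Conditioning on Defects=8 selects the 4 unit(s) with Speed ∈ {-1, 4, 5, 2}. Their Scrap values: 9, 4, 3, 6. Mean = 5.5.

5.5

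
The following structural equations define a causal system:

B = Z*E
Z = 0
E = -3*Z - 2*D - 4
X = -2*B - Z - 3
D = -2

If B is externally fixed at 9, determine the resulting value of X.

Intervening sets B = 9 and removes its equation (B = Z*E).
X = -2*B - Z - 3  [with B=9, Z=0]  = -21

-21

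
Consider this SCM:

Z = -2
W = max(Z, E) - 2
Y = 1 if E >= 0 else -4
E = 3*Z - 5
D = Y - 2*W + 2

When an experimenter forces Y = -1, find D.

Intervening sets Y = -1 and removes its equation (Y = 1 if E >= 0 else -4).
E = 3*Z - 5  [with Z=-2]  = -11
W = max(Z, E) - 2  [with Z=-2, E=-11]  = -4
D = Y - 2*W + 2  [with Y=-1, W=-4]  = 9

9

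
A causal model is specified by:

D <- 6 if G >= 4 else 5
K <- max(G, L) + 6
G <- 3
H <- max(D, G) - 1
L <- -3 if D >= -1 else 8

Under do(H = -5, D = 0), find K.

The joint intervention fixes H = -5, D = 0, removing each variable's own equation.
L = -3 if D >= -1 else 8  [with D=0]  = -3
K = max(G, L) + 6  [with G=3, L=-3]  = 9

9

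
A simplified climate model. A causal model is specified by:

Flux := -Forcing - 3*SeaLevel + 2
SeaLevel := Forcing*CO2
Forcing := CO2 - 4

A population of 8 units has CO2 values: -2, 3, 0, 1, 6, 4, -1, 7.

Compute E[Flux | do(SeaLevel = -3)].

The intervention sets SeaLevel=-3 in all 8 units regardless of CO2. Recomputing Flux per unit gives 17, 12, 15, 14, 9, 11, 16, 8; average 12.75.

12.75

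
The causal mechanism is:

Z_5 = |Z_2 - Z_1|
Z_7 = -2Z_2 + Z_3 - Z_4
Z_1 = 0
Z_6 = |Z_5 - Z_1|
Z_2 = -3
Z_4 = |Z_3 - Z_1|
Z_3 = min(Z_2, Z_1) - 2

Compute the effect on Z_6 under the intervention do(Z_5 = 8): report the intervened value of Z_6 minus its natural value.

The intervention breaks the incoming arrows to Z_5: Z_5 = |Z_2 - Z_1| no longer applies, and Z_5 = 8.
Z_6 = |Z_5 - Z_1|  [with Z_5=8, Z_1=0]  = 8
Without intervention: Z_5 = |Z_2 - Z_1|  [with Z_2=-3, Z_1=0]  = 3; Z_6 = |Z_5 - Z_1|  [with Z_5=3, Z_1=0]  = 3.
Change = 8 − 3 = 5.

5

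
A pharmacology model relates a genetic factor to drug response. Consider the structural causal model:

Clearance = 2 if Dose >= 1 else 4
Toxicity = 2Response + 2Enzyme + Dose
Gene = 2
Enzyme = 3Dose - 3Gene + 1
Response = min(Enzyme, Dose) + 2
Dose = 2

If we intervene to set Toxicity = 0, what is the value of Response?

3

The intervention breaks the incoming arrows to Toxicity: Toxicity = 2Response + 2Enzyme + Dose no longer applies, and Toxicity = 0.
Since Response is not a descendant of the intervened variable, it is unaffected.
Enzyme = 3Dose - 3Gene + 1  [with Dose=2, Gene=2]  = 1
Response = min(Enzyme, Dose) + 2  [with Enzyme=1, Dose=2]  = 3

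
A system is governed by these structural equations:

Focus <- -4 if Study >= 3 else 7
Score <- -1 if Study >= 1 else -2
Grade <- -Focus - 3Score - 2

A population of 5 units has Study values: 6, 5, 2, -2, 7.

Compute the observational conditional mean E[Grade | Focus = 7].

Conditioning on Focus=7 selects the 2 unit(s) with Study ∈ {2, -2}. Their Grade values: -6, -3. Mean = -4.5.

-4.5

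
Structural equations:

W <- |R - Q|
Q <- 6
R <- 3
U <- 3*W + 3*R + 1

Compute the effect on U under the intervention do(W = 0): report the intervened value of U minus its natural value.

The intervention breaks the incoming arrows to W: W <- |R - Q| no longer applies, and W = 0.
U = 3*W + 3*R + 1  [with W=0, R=3]  = 10
Without intervention: W = |R - Q|  [with R=3, Q=6]  = 3; U = 3*W + 3*R + 1  [with W=3, R=3]  = 19.
Change = 10 − 19 = -9.

-9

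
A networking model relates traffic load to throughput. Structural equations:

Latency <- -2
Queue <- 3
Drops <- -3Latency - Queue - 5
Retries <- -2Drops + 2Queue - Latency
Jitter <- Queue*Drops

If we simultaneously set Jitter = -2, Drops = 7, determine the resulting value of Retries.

-6

Under do(Jitter = -2, Drops = 7), each intervened variable's structural equation is replaced by its fixed value.
Retries = -2Drops + 2Queue - Latency  [with Drops=7, Queue=3, Latency=-2]  = -6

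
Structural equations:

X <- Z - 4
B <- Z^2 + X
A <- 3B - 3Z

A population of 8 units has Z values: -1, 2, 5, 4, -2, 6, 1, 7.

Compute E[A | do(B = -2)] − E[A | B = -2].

-9.75

Under do(B=-2), B's equation is replaced by B=-2 for every unit. Per-unit A: -3, -12, -21, -18, 0, -24, -9, -27. Mean = -14.25.
Conditioning on B=-2 selects the 2 unit(s) with Z ∈ {-2, 1}. Their A values: 0, -9. Mean = -4.5.
Difference = -14.25 − (-4.5) = -9.75.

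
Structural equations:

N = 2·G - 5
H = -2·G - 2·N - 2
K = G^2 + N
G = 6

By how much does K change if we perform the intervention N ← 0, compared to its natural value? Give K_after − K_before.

The intervention breaks the incoming arrows to N: N = 2·G - 5 no longer applies, and N = 0.
K = G^2 + N  [with G=6, N=0]  = 36
Without intervention: N = 2·G - 5  [with G=6]  = 7; K = G^2 + N  [with G=6, N=7]  = 43.
Change = 36 − 43 = -7.

-7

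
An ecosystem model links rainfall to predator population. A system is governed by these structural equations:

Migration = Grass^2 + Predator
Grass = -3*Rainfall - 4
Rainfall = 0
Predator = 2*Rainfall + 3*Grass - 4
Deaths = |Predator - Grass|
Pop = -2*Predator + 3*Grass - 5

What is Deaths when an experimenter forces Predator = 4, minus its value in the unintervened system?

-4

The intervention breaks the incoming arrows to Predator: Predator = 2*Rainfall + 3*Grass - 4 no longer applies, and Predator = 4.
Grass = -3*Rainfall - 4  [with Rainfall=0]  = -4
Deaths = |Predator - Grass|  [with Predator=4, Grass=-4]  = 8
Without intervention: Grass = -3*Rainfall - 4  [with Rainfall=0]  = -4; Predator = 2*Rainfall + 3*Grass - 4  [with Rainfall=0, Grass=-4]  = -16; Deaths = |Predator - Grass|  [with Predator=-16, Grass=-4]  = 12.
Change = 8 − 12 = -4.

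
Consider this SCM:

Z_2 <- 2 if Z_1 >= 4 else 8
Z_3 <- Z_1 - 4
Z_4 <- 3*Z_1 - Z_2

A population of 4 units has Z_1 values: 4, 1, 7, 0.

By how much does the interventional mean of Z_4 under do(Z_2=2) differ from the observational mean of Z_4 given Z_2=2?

-7.5

do(Z_2=2) breaks Z_2's dependence on Z_1. With Z_2=2 fixed, Z_4 across the units is 10, 1, 19, -2, mean 7.
Observing Z_2=2 restricts to units where Z_2's equation naturally yields 2: Z_1 ∈ {4, 7}. In that subpopulation Z_4 = 10, 19, mean 14.5.
Difference = 7 − 14.5 = -7.5.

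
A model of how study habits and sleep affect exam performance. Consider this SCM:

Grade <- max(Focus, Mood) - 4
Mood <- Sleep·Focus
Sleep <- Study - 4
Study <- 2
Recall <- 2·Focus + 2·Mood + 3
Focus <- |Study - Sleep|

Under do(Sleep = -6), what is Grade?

4

Under do(Sleep=-6), the mechanism Sleep <- Study - 4 is discarded; Sleep is fixed at -6.
Focus = |Study - Sleep|  [with Study=2, Sleep=-6]  = 8
Mood = Sleep·Focus  [with Sleep=-6, Focus=8]  = -48
Grade = max(Focus, Mood) - 4  [with Focus=8, Mood=-48]  = 4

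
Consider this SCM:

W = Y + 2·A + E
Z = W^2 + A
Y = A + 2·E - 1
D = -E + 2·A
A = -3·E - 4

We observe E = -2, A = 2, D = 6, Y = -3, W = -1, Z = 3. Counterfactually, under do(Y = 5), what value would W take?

7

Intervening sets Y = 5 and removes its equation (Y = A + 2·E - 1).
A = -3·E - 4  [with E=-2]  = 2
W = Y + 2·A + E  [with Y=5, A=2, E=-2]  = 7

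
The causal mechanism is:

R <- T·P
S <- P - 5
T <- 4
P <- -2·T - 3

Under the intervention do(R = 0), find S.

Under do(R=0), the mechanism R <- T·P is discarded; R is fixed at 0.
Since S is not a descendant of the intervened variable, it is unaffected.
P = -2·T - 3  [with T=4]  = -11
S = P - 5  [with P=-11]  = -16

-16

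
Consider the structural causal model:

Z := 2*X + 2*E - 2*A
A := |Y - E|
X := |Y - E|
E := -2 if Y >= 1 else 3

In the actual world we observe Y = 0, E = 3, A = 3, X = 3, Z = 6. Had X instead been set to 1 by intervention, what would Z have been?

Intervening sets X = 1 and removes its equation (X := |Y - E|).
E = -2 if Y >= 1 else 3  [with Y=0]  = 3
A = |Y - E|  [with Y=0, E=3]  = 3
Z = 2*X + 2*E - 2*A  [with X=1, E=3, A=3]  = 2

2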